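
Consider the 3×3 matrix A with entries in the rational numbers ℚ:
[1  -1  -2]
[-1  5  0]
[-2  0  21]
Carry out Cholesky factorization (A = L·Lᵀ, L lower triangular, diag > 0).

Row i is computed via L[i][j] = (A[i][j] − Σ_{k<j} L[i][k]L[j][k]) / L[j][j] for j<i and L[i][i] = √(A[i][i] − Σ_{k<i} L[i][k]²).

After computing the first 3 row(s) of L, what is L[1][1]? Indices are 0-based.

Step 1: L[0][0] = √(1) = 1.
  L[1][0] = (-1) / L[0][0] = -1.
Step 2: L[1][1] = √(4) = 2.
  L[2][0] = (-2) / L[0][0] = -2.
  L[2][1] = (-2) / L[1][1] = -1.
Step 3: L[2][2] = √(16) = 4.

L[1][1] = 2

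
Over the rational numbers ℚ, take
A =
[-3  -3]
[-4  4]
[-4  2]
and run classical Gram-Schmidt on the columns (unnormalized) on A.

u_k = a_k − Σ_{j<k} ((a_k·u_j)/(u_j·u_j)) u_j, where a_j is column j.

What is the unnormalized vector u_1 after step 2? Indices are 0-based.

Step 1: u_0 = a_0 = (-3, -4, -4).
Step 2: u_1 = a_1 − (-15/41)·u_0 = (-168/41, 104/41, 22/41).

u_1 = (-168/41, 104/41, 22/41)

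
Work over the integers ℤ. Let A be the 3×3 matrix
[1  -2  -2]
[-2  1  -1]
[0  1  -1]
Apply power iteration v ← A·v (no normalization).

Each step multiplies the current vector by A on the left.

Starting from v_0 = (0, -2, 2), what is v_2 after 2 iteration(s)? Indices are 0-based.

v_0 = (0, -2, 2).
v_1 = A·v_0 = (0, -4, -4).
v_2 = A·v_1 = (16, 0, 0).

v_2 = (16, 0, 0)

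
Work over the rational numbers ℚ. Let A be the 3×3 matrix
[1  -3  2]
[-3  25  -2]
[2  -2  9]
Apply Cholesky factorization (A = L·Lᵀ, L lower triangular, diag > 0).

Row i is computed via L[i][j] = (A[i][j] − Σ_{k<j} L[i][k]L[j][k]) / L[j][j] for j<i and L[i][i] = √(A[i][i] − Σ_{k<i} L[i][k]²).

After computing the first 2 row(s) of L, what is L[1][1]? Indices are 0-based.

Step 1: L[0][0] = √(1) = 1.
  L[1][0] = (-3) / L[0][0] = -3.
Step 2: L[1][1] = √(16) = 4.

L[1][1] = 4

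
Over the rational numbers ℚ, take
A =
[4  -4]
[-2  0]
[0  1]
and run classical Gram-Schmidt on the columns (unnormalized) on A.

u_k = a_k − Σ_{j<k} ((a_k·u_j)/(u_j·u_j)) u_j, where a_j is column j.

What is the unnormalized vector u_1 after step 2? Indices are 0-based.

u_1 = (-4/5, -8/5, 1)

Step 1: u_0 = a_0 = (4, -2, 0).
Step 2: u_1 = a_1 − (-4/5)·u_0 = (-4/5, -8/5, 1).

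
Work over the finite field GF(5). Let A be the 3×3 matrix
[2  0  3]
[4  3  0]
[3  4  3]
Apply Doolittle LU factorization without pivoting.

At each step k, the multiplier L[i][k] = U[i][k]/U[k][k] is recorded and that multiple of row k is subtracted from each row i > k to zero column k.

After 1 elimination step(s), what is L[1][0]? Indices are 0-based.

Step 1: pivot at (0,0) is 2.
  row1 ← row1 − (2)·row0  ⇒  L[1][0]=2, U row1=(0, 3, 4)
  row2 ← row2 − (4)·row0  ⇒  L[2][0]=4, U row2=(0, 4, 1)

L[1][0] = 2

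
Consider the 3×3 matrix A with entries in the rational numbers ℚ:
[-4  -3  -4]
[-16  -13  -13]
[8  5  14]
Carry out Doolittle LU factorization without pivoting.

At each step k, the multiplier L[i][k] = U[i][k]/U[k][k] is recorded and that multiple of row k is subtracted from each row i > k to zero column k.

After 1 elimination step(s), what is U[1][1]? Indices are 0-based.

k=0: U[0][0]=-4
  eliminate (1,0): mult=4, new row 1: (0, -1, 3); set L[1][0]=4
  eliminate (2,0): mult=-2, new row 2: (0, -1, 6); set L[2][0]=-2

U[1][1] = -1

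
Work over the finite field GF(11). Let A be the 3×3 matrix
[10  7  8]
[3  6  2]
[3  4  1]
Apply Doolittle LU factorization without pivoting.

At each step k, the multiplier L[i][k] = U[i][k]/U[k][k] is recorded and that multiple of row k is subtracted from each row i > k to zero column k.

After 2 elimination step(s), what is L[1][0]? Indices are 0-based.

L[1][0] = 8

k=0: U[0][0]=10
  eliminate (1,0): mult=8, new row 1: (0, 5, 4); set L[1][0]=8
  eliminate (2,0): mult=8, new row 2: (0, 3, 3); set L[2][0]=8
k=1: U[1][1]=5
  eliminate (2,1): mult=5, new row 2: (0, 0, 5); set L[2][1]=5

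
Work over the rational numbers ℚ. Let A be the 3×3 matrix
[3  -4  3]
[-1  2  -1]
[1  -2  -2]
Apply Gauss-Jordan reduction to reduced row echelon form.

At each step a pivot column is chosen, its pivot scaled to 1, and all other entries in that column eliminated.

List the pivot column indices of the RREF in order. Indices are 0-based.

[1] R0 /= 3  ⇒  (1, -4/3, 1)
     R1 -= -1·R0  ⇒  (0, 2/3, 0)
     R2 -= 1·R0  ⇒  (0, -2/3, -3)
[2] R1 /= 2/3  ⇒  (0, 1, 0)
     R0 -= -4/3·R1  ⇒  (1, 0, 1)
     R2 -= -2/3·R1  ⇒  (0, 0, -3)
[3] R2 /= -3  ⇒  (0, 0, 1)
     R0 -= 1·R2  ⇒  (1, 0, 0)

pivot columns: 0, 1, 2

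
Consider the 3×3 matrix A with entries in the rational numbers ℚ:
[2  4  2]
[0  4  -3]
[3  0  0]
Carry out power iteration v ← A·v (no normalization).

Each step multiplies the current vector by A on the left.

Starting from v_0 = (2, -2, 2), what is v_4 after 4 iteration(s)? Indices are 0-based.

v_4 = (-2216, -788, -1152)

v_0 = (2, -2, 2).
v_1 = A·v_0 = (0, -14, 6).
v_2 = A·v_1 = (-44, -74, 0).
v_3 = A·v_2 = (-384, -296, -132).
v_4 = A·v_3 = (-2216, -788, -1152).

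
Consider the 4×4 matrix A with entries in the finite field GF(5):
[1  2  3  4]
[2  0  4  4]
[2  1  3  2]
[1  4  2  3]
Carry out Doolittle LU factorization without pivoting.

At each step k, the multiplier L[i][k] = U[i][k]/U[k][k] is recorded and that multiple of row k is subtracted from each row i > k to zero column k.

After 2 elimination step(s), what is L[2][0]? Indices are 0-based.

[col 0] pivot 1
  R1 -= 2*R0 → (0, 1, 3, 1)  (L[1][0] := 2)
  R2 -= 2*R0 → (0, 2, 2, 4)  (L[2][0] := 2)
  R3 -= 1*R0 → (0, 2, 4, 4)  (L[3][0] := 1)
[col 1] pivot 1
  R2 -= 2*R1 → (0, 0, 1, 2)  (L[2][1] := 2)
  R3 -= 2*R1 → (0, 0, 3, 2)  (L[3][1] := 2)

L[2][0] = 2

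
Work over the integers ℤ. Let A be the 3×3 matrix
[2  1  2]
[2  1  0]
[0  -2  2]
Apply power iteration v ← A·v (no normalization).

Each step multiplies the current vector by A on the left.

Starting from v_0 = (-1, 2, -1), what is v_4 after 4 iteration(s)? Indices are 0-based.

v_4 = (-188, -156, 40)

v_0 = (-1, 2, -1).
v_1 = A·v_0 = (-2, 0, -6).
v_2 = A·v_1 = (-16, -4, -12).
v_3 = A·v_2 = (-60, -36, -16).
v_4 = A·v_3 = (-188, -156, 40).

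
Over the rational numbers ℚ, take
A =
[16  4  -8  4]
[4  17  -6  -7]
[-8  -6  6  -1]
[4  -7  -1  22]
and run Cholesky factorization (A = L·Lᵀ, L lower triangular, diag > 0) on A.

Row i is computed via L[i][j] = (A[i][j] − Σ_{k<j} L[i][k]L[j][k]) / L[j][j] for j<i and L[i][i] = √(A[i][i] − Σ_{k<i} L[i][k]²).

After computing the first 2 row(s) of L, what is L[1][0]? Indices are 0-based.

Step 1: L[0][0] = √(16) = 4.
  L[1][0] = (4) / L[0][0] = 1.
Step 2: L[1][1] = √(16) = 4.

L[1][0] = 1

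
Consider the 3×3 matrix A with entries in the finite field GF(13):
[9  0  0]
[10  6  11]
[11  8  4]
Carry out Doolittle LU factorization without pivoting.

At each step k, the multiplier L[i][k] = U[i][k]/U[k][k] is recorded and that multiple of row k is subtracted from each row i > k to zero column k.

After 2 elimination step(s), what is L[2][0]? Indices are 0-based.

[col 0] pivot 9
  R1 -= 4*R0 → (0, 6, 11)  (L[1][0] := 4)
  R2 -= 7*R0 → (0, 8, 4)  (L[2][0] := 7)
[col 1] pivot 6
  R2 -= 10*R1 → (0, 0, 11)  (L[2][1] := 10)

L[2][0] = 7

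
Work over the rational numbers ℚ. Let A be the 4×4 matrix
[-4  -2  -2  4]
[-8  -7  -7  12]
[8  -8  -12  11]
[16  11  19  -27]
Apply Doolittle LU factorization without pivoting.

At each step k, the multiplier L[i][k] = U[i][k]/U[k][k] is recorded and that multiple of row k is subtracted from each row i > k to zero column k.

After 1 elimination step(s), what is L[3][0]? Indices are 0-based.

L[3][0] = -4

[col 0] pivot -4
  R1 -= 2*R0 → (0, -3, -3, 4)  (L[1][0] := 2)
  R2 -= -2*R0 → (0, -12, -16, 19)  (L[2][0] := -2)
  R3 -= -4*R0 → (0, 3, 11, -11)  (L[3][0] := -4)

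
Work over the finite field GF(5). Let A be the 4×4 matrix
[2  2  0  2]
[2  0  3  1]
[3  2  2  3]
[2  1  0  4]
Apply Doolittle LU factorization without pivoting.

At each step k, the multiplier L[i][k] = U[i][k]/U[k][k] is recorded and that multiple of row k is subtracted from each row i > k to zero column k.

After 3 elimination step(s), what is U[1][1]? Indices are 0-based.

U[1][1] = 3

k=0: U[0][0]=2
  eliminate (1,0): mult=1, new row 1: (0, 3, 3, 4); set L[1][0]=1
  eliminate (2,0): mult=4, new row 2: (0, 4, 2, 0); set L[2][0]=4
  eliminate (3,0): mult=1, new row 3: (0, 4, 0, 2); set L[3][0]=1
k=1: U[1][1]=3
  eliminate (2,1): mult=3, new row 2: (0, 0, 3, 3); set L[2][1]=3
  eliminate (3,1): mult=3, new row 3: (0, 0, 1, 0); set L[3][1]=3
k=2: U[2][2]=3
  eliminate (3,2): mult=2, new row 3: (0, 0, 0, 4); set L[3][2]=2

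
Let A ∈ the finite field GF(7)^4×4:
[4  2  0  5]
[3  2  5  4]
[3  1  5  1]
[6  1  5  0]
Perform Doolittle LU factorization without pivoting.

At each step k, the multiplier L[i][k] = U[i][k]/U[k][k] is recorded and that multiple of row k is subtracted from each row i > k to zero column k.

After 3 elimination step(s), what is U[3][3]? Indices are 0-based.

[col 0] pivot 4
  R1 -= 6*R0 → (0, 4, 5, 2)  (L[1][0] := 6)
  R2 -= 6*R0 → (0, 3, 5, 6)  (L[2][0] := 6)
  R3 -= 5*R0 → (0, 5, 5, 3)  (L[3][0] := 5)
[col 1] pivot 4
  R2 -= 6*R1 → (0, 0, 3, 1)  (L[2][1] := 6)
  R3 -= 3*R1 → (0, 0, 4, 4)  (L[3][1] := 3)
[col 2] pivot 3
  R3 -= 6*R2 → (0, 0, 0, 5)  (L[3][2] := 6)

U[3][3] = 5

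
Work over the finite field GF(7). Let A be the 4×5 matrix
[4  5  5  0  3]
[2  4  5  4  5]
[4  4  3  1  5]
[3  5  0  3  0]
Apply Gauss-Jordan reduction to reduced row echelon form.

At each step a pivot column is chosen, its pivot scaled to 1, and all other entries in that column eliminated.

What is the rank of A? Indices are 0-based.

rank = 4

[1] R0 /= 4  ⇒  (1, 3, 3, 0, 6)
     R1 -= 2·R0  ⇒  (0, 5, 6, 4, 0)
     R2 -= 4·R0  ⇒  (0, 6, 5, 1, 2)
     R3 -= 3·R0  ⇒  (0, 3, 5, 3, 3)
[2] R1 /= 5  ⇒  (0, 1, 4, 5, 0)
     R0 -= 3·R1  ⇒  (1, 0, 5, 6, 6)
     R2 -= 6·R1  ⇒  (0, 0, 2, 6, 2)
     R3 -= 3·R1  ⇒  (0, 0, 0, 2, 3)
[3] R2 /= 2  ⇒  (0, 0, 1, 3, 1)
     R0 -= 5·R2  ⇒  (1, 0, 0, 5, 1)
     R1 -= 4·R2  ⇒  (0, 1, 0, 0, 3)
[4] R3 /= 2  ⇒  (0, 0, 0, 1, 5)
     R0 -= 5·R3  ⇒  (1, 0, 0, 0, 4)
     R2 -= 3·R3  ⇒  (0, 0, 1, 0, 0)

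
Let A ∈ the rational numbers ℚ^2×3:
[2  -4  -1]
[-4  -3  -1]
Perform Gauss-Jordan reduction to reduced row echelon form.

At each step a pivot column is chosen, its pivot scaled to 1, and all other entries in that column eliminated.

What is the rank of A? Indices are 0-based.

[1] R0 /= 2  ⇒  (1, -2, -1/2)
     R1 -= -4·R0  ⇒  (0, -11, -3)
[2] R1 /= -11  ⇒  (0, 1, 3/11)
     R0 -= -2·R1  ⇒  (1, 0, 1/22)

rank = 2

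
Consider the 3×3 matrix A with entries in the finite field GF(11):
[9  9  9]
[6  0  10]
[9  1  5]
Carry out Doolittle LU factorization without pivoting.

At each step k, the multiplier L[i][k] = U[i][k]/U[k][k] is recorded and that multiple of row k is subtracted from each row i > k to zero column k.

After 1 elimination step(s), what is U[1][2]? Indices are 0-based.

U[1][2] = 4

Step 1: pivot at (0,0) is 9.
  row1 ← row1 − (8)·row0  ⇒  L[1][0]=8, U row1=(0, 5, 4)
  row2 ← row2 − (1)·row0  ⇒  L[2][0]=1, U row2=(0, 3, 7)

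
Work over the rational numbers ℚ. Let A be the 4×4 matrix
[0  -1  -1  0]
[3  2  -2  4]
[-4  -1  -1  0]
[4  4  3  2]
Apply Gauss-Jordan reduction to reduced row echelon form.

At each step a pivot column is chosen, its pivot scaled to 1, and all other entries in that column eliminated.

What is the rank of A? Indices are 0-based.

rank = 4

pivot(0,0): swap R0↔R1
pivot(0,0)=3: scale R0 → (1, 2/3, -2/3, 4/3)
  clear (2,0): R2 −= (-4)R0 → (0, 5/3, -11/3, 16/3)
  clear (3,0): R3 −= (4)R0 → (0, 4/3, 17/3, -10/3)
pivot(1,1)=-1: scale R1 → (0, 1, 1, 0)
  clear (0,1): R0 −= (2/3)R1 → (1, 0, -4/3, 4/3)
  clear (2,1): R2 −= (5/3)R1 → (0, 0, -16/3, 16/3)
  clear (3,1): R3 −= (4/3)R1 → (0, 0, 13/3, -10/3)
pivot(2,2)=-16/3: scale R2 → (0, 0, 1, -1)
  clear (0,2): R0 −= (-4/3)R2 → (1, 0, 0, 0)
  clear (1,2): R1 −= (1)R2 → (0, 1, 0, 1)
  clear (3,2): R3 −= (13/3)R2 → (0, 0, 0, 1)
pivot(3,3)=1: scale R3 → (0, 0, 0, 1)
  clear (1,3): R1 −= (1)R3 → (0, 1, 0, 0)
  clear (2,3): R2 −= (-1)R3 → (0, 0, 1, 0)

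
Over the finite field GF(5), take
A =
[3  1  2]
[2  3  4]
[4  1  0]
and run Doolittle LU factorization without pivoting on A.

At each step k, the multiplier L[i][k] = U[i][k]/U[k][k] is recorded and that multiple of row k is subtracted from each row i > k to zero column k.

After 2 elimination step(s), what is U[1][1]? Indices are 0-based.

Step 1: pivot at (0,0) is 3.
  row1 ← row1 − (4)·row0  ⇒  L[1][0]=4, U row1=(0, 4, 1)
  row2 ← row2 − (3)·row0  ⇒  L[2][0]=3, U row2=(0, 3, 4)
Step 2: pivot at (1,1) is 4.
  row2 ← row2 − (2)·row1  ⇒  L[2][1]=2, U row2=(0, 0, 2)

U[1][1] = 4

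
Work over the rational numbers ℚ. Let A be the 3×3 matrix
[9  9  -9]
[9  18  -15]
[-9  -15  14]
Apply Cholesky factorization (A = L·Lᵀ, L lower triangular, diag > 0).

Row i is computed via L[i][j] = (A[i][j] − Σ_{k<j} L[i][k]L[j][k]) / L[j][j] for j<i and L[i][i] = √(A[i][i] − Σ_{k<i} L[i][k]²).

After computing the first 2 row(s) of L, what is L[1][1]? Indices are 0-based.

L[1][1] = 3

Step 1: L[0][0] = √(9) = 3.
  L[1][0] = (9) / L[0][0] = 3.
Step 2: L[1][1] = √(9) = 3.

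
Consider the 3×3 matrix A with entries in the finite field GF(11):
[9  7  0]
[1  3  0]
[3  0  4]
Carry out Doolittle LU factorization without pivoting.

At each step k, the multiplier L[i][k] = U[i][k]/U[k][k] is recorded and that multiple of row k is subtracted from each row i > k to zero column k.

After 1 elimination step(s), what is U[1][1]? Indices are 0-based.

U[1][1] = 1

[col 0] pivot 9
  R1 -= 5*R0 → (0, 1, 0)  (L[1][0] := 5)
  R2 -= 4*R0 → (0, 5, 4)  (L[2][0] := 4)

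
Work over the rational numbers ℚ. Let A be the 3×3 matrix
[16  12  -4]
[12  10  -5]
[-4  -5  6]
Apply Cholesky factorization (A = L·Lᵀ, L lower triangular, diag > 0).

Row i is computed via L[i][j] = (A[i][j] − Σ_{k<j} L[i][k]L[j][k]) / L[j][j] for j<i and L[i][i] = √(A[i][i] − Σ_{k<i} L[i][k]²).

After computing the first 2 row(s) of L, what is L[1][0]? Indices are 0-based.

L[1][0] = 3

Step 1: L[0][0] = √(16) = 4.
  L[1][0] = (12) / L[0][0] = 3.
Step 2: L[1][1] = √(1) = 1.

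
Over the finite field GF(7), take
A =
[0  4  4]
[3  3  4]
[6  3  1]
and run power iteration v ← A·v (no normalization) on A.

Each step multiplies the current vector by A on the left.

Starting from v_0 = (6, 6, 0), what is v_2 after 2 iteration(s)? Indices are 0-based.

v_0 = (6, 6, 0).
v_1 = A·v_0 = (3, 1, 5).
v_2 = A·v_1 = (3, 4, 5).

v_2 = (3, 4, 5)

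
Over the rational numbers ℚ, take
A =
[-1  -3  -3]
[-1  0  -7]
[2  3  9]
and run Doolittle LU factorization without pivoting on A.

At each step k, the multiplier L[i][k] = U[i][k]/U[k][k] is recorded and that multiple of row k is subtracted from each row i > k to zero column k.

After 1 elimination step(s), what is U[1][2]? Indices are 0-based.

U[1][2] = -4

k=0: U[0][0]=-1
  eliminate (1,0): mult=1, new row 1: (0, 3, -4); set L[1][0]=1
  eliminate (2,0): mult=-2, new row 2: (0, -3, 3); set L[2][0]=-2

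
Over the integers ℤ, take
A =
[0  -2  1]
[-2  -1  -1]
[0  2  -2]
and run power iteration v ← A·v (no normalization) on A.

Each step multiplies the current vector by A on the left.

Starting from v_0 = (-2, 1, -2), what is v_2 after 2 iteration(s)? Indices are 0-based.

v_2 = (-4, -3, -2)

v_0 = (-2, 1, -2).
v_1 = A·v_0 = (-4, 5, 6).
v_2 = A·v_1 = (-4, -3, -2).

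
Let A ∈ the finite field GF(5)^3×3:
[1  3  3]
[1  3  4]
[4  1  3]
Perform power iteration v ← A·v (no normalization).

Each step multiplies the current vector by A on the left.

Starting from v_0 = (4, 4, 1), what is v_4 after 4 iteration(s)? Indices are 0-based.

v_4 = (3, 1, 4)

v_0 = (4, 4, 1).
v_1 = A·v_0 = (4, 0, 3).
v_2 = A·v_1 = (3, 1, 0).
v_3 = A·v_2 = (1, 1, 3).
v_4 = A·v_3 = (3, 1, 4).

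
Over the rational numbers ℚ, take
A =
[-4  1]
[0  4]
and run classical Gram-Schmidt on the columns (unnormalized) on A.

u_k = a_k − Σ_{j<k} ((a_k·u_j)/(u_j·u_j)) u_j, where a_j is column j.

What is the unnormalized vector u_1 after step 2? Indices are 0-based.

u_1 = (0, 4)

Step 1: u_0 = a_0 = (-4, 0).
Step 2: u_1 = a_1 − (-1/4)·u_0 = (0, 4).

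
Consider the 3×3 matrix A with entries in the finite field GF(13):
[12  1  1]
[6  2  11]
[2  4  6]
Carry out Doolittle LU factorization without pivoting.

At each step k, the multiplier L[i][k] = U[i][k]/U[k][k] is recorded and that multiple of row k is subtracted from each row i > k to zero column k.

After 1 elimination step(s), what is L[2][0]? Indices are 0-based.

L[2][0] = 11

k=0: U[0][0]=12
  eliminate (1,0): mult=7, new row 1: (0, 8, 4); set L[1][0]=7
  eliminate (2,0): mult=11, new row 2: (0, 6, 8); set L[2][0]=11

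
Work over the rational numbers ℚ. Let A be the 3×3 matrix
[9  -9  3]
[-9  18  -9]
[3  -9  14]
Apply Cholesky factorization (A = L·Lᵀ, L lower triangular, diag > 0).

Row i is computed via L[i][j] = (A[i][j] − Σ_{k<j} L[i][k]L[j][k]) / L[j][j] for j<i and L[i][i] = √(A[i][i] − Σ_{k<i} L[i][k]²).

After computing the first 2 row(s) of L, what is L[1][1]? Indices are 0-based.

Step 1: L[0][0] = √(9) = 3.
  L[1][0] = (-9) / L[0][0] = -3.
Step 2: L[1][1] = √(9) = 3.

L[1][1] = 3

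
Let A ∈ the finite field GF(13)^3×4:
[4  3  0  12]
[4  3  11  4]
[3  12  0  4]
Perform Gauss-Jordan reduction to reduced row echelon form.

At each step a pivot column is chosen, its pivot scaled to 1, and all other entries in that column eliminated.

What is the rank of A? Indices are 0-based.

[1] R0 /= 4  ⇒  (1, 4, 0, 3)
     R1 -= 4·R0  ⇒  (0, 0, 11, 5)
     R2 -= 3·R0  ⇒  (0, 0, 0, 8)
column 1 empty below row 1
[2] R1 /= 11  ⇒  (0, 0, 1, 4)
[3] R2 /= 8  ⇒  (0, 0, 0, 1)
     R0 -= 3·R2  ⇒  (1, 4, 0, 0)
     R1 -= 4·R2  ⇒  (0, 0, 1, 0)

rank = 3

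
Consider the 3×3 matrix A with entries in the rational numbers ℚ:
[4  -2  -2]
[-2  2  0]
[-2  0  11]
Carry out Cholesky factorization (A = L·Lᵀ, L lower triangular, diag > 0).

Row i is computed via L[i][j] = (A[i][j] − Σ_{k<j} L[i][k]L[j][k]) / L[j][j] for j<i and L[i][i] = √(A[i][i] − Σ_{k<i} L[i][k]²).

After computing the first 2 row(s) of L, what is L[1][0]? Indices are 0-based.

Step 1: L[0][0] = √(4) = 2.
  L[1][0] = (-2) / L[0][0] = -1.
Step 2: L[1][1] = √(1) = 1.

L[1][0] = -1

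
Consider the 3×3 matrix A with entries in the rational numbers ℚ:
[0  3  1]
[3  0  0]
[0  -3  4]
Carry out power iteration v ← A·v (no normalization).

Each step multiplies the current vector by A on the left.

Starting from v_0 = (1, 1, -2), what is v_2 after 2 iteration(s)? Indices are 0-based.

v_0 = (1, 1, -2).
v_1 = A·v_0 = (1, 3, -11).
v_2 = A·v_1 = (-2, 3, -53).

v_2 = (-2, 3, -53)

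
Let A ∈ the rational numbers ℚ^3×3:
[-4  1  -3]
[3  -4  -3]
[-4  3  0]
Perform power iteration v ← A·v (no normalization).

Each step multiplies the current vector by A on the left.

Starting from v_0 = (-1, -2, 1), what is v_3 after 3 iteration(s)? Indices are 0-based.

v_3 = (-83, 26, -63)

v_0 = (-1, -2, 1).
v_1 = A·v_0 = (-1, 2, -2).
v_2 = A·v_1 = (12, -5, 10).
v_3 = A·v_2 = (-83, 26, -63).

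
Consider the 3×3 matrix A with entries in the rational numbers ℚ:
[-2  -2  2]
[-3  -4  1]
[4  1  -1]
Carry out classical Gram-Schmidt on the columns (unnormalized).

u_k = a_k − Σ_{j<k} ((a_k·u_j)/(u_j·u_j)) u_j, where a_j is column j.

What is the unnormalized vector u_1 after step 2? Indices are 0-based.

u_1 = (-18/29, -56/29, -51/29)

Step 1: u_0 = a_0 = (-2, -3, 4).
Step 2: u_1 = a_1 − (20/29)·u_0 = (-18/29, -56/29, -51/29).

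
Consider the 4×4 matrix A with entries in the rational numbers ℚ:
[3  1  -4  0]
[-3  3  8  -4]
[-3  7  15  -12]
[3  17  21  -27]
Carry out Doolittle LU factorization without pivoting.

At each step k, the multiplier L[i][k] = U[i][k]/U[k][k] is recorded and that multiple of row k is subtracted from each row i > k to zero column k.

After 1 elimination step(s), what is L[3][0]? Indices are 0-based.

L[3][0] = 1

k=0: U[0][0]=3
  eliminate (1,0): mult=-1, new row 1: (0, 4, 4, -4); set L[1][0]=-1
  eliminate (2,0): mult=-1, new row 2: (0, 8, 11, -12); set L[2][0]=-1
  eliminate (3,0): mult=1, new row 3: (0, 16, 25, -27); set L[3][0]=1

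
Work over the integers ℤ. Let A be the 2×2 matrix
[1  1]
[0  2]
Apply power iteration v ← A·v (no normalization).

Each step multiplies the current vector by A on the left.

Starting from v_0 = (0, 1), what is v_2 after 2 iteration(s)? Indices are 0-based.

v_0 = (0, 1).
v_1 = A·v_0 = (1, 2).
v_2 = A·v_1 = (3, 4).

v_2 = (3, 4)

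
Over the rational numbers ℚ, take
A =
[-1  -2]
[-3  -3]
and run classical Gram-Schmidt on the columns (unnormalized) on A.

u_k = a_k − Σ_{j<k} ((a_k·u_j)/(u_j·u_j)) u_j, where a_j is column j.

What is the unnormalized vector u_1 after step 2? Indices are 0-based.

Step 1: u_0 = a_0 = (-1, -3).
Step 2: u_1 = a_1 − (11/10)·u_0 = (-9/10, 3/10).

u_1 = (-9/10, 3/10)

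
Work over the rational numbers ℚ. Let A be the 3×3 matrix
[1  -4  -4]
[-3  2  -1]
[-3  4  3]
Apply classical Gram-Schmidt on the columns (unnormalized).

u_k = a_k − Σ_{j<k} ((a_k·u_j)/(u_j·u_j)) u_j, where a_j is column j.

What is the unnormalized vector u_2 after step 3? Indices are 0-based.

u_2 = (21/50, -14/25, 7/10)

Step 1: u_0 = a_0 = (1, -3, -3).
Step 2: u_1 = a_1 − (-22/19)·u_0 = (-54/19, -28/19, 10/19).
Step 3: u_2 = a_2 − (-10/19)·u_0 − (137/100)·u_1 = (21/50, -14/25, 7/10).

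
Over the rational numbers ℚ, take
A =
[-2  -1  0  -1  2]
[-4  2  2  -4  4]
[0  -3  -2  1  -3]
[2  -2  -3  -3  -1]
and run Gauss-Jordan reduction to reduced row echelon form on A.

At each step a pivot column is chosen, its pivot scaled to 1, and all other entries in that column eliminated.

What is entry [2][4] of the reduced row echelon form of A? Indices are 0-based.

pivot(0,0)=-2: scale R0 → (1, 1/2, 0, 1/2, -1)
  clear (1,0): R1 −= (-4)R0 → (0, 4, 2, -2, 0)
  clear (3,0): R3 −= (2)R0 → (0, -3, -3, -4, 1)
pivot(1,1)=4: scale R1 → (0, 1, 1/2, -1/2, 0)
  clear (0,1): R0 −= (1/2)R1 → (1, 0, -1/4, 3/4, -1)
  clear (2,1): R2 −= (-3)R1 → (0, 0, -1/2, -1/2, -3)
  clear (3,1): R3 −= (-3)R1 → (0, 0, -3/2, -11/2, 1)
pivot(2,2)=-1/2: scale R2 → (0, 0, 1, 1, 6)
  clear (0,2): R0 −= (-1/4)R2 → (1, 0, 0, 1, 1/2)
  clear (1,2): R1 −= (1/2)R2 → (0, 1, 0, -1, -3)
  clear (3,2): R3 −= (-3/2)R2 → (0, 0, 0, -4, 10)
pivot(3,3)=-4: scale R3 → (0, 0, 0, 1, -5/2)
  clear (0,3): R0 −= (1)R3 → (1, 0, 0, 0, 3)
  clear (1,3): R1 −= (-1)R3 → (0, 1, 0, 0, -11/2)
  clear (2,3): R2 −= (1)R3 → (0, 0, 1, 0, 17/2)

M[2][4] = 17/2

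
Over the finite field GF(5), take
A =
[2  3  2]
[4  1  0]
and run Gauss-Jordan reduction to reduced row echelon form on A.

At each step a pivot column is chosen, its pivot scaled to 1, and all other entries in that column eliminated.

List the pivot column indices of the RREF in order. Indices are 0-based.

step 1: normalize row 0 (÷2) = (1, 4, 1)
  row 1: subtract 4×row0 = (0, 0, 1)
skip col 1 (zero from row 1)
step 2: normalize row 1 (÷1) = (0, 0, 1)
  row 0: subtract 1×row1 = (1, 4, 0)

pivot columns: 0, 2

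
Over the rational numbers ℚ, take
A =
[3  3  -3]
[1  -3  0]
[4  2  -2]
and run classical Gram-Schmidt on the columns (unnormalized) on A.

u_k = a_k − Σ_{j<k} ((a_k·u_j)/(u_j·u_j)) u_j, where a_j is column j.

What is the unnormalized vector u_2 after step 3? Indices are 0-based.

Step 1: u_0 = a_0 = (3, 1, 4).
Step 2: u_1 = a_1 − (7/13)·u_0 = (18/13, -46/13, -2/13).
Step 3: u_2 = a_2 − (-17/26)·u_0 − (-25/94)·u_1 = (-63/94, -27/94, 27/47).

u_2 = (-63/94, -27/94, 27/47)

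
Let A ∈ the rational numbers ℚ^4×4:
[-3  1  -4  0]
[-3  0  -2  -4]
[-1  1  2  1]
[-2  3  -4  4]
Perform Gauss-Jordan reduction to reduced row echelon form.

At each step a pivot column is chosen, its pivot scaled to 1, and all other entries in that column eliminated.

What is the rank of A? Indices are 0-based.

[1] R0 /= -3  ⇒  (1, -1/3, 4/3, 0)
     R1 -= -3·R0  ⇒  (0, -1, 2, -4)
     R2 -= -1·R0  ⇒  (0, 2/3, 10/3, 1)
     R3 -= -2·R0  ⇒  (0, 7/3, -4/3, 4)
[2] R1 /= -1  ⇒  (0, 1, -2, 4)
     R0 -= -1/3·R1  ⇒  (1, 0, 2/3, 4/3)
     R2 -= 2/3·R1  ⇒  (0, 0, 14/3, -5/3)
     R3 -= 7/3·R1  ⇒  (0, 0, 10/3, -16/3)
[3] R2 /= 14/3  ⇒  (0, 0, 1, -5/14)
     R0 -= 2/3·R2  ⇒  (1, 0, 0, 11/7)
     R1 -= -2·R2  ⇒  (0, 1, 0, 23/7)
     R3 -= 10/3·R2  ⇒  (0, 0, 0, -29/7)
[4] R3 /= -29/7  ⇒  (0, 0, 0, 1)
     R0 -= 11/7·R3  ⇒  (1, 0, 0, 0)
     R1 -= 23/7·R3  ⇒  (0, 1, 0, 0)
     R2 -= -5/14·R3  ⇒  (0, 0, 1, 0)

rank = 4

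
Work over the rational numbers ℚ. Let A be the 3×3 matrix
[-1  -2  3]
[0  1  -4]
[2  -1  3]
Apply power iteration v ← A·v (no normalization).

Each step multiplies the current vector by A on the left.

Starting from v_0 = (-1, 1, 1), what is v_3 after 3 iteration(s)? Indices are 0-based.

v_0 = (-1, 1, 1).
v_1 = A·v_0 = (2, -3, 0).
v_2 = A·v_1 = (4, -3, 7).
v_3 = A·v_2 = (23, -31, 32).

v_3 = (23, -31, 32)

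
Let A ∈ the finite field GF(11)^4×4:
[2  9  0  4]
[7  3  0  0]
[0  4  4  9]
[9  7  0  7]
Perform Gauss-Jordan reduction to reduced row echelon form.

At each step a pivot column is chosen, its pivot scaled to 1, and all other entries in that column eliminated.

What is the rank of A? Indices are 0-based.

step 1: normalize row 0 (÷2) = (1, 10, 0, 2)
  row 1: subtract 7×row0 = (0, 10, 0, 8)
  row 3: subtract 9×row0 = (0, 5, 0, 0)
step 2: normalize row 1 (÷10) = (0, 1, 0, 3)
  row 0: subtract 10×row1 = (1, 0, 0, 5)
  row 2: subtract 4×row1 = (0, 0, 4, 8)
  row 3: subtract 5×row1 = (0, 0, 0, 7)
step 3: normalize row 2 (÷4) = (0, 0, 1, 2)
step 4: normalize row 3 (÷7) = (0, 0, 0, 1)
  row 0: subtract 5×row3 = (1, 0, 0, 0)
  row 1: subtract 3×row3 = (0, 1, 0, 0)
  row 2: subtract 2×row3 = (0, 0, 1, 0)

rank = 4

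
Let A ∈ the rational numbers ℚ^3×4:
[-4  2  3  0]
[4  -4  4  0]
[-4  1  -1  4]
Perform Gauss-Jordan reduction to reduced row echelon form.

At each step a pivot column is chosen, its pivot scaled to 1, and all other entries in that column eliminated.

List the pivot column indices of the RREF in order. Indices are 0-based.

pivot(0,0)=-4: scale R0 → (1, -1/2, -3/4, 0)
  clear (1,0): R1 −= (4)R0 → (0, -2, 7, 0)
  clear (2,0): R2 −= (-4)R0 → (0, -1, -4, 4)
pivot(1,1)=-2: scale R1 → (0, 1, -7/2, 0)
  clear (0,1): R0 −= (-1/2)R1 → (1, 0, -5/2, 0)
  clear (2,1): R2 −= (-1)R1 → (0, 0, -15/2, 4)
pivot(2,2)=-15/2: scale R2 → (0, 0, 1, -8/15)
  clear (0,2): R0 −= (-5/2)R2 → (1, 0, 0, -4/3)
  clear (1,2): R1 −= (-7/2)R2 → (0, 1, 0, -28/15)

pivot columns: 0, 1, 2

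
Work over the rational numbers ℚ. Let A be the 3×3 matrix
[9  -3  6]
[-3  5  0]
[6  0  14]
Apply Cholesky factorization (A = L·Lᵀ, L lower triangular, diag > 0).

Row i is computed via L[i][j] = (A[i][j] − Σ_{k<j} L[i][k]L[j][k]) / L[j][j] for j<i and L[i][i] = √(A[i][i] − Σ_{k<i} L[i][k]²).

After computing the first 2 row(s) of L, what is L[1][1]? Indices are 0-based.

Step 1: L[0][0] = √(9) = 3.
  L[1][0] = (-3) / L[0][0] = -1.
Step 2: L[1][1] = √(4) = 2.

L[1][1] = 2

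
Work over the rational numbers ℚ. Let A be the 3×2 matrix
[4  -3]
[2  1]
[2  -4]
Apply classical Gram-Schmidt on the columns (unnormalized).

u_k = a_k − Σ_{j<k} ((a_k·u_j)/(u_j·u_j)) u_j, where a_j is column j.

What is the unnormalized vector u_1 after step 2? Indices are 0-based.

Step 1: u_0 = a_0 = (4, 2, 2).
Step 2: u_1 = a_1 − (-3/4)·u_0 = (0, 5/2, -5/2).

u_1 = (0, 5/2, -5/2)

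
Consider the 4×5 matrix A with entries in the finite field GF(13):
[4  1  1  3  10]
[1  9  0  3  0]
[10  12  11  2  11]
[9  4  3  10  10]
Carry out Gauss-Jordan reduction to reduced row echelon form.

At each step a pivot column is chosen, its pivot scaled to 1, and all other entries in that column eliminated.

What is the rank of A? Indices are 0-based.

rank = 4

[1] R0 /= 4  ⇒  (1, 10, 10, 4, 9)
     R1 -= 1·R0  ⇒  (0, 12, 3, 12, 4)
     R2 -= 10·R0  ⇒  (0, 3, 2, 1, 12)
     R3 -= 9·R0  ⇒  (0, 5, 4, 0, 7)
[2] R1 /= 12  ⇒  (0, 1, 10, 1, 9)
     R0 -= 10·R1  ⇒  (1, 0, 1, 7, 10)
     R2 -= 3·R1  ⇒  (0, 0, 11, 11, 11)
     R3 -= 5·R1  ⇒  (0, 0, 6, 8, 1)
[3] R2 /= 11  ⇒  (0, 0, 1, 1, 1)
     R0 -= 1·R2  ⇒  (1, 0, 0, 6, 9)
     R1 -= 10·R2  ⇒  (0, 1, 0, 4, 12)
     R3 -= 6·R2  ⇒  (0, 0, 0, 2, 8)
[4] R3 /= 2  ⇒  (0, 0, 0, 1, 4)
     R0 -= 6·R3  ⇒  (1, 0, 0, 0, 11)
     R1 -= 4·R3  ⇒  (0, 1, 0, 0, 9)
     R2 -= 1·R3  ⇒  (0, 0, 1, 0, 10)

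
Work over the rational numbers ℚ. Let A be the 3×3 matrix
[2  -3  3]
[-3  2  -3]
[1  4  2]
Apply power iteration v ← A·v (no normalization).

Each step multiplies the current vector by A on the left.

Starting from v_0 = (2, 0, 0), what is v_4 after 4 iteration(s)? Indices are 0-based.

v_4 = (176, -174, -566)

v_0 = (2, 0, 0).
v_1 = A·v_0 = (4, -6, 2).
v_2 = A·v_1 = (32, -30, -16).
v_3 = A·v_2 = (106, -108, -120).
v_4 = A·v_3 = (176, -174, -566).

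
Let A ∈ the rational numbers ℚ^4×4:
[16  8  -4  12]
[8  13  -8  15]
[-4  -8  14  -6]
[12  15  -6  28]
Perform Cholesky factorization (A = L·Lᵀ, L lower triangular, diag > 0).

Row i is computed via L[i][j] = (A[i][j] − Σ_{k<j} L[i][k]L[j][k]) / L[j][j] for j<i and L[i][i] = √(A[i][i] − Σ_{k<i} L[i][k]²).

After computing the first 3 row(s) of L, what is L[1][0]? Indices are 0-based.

L[1][0] = 2

Step 1: L[0][0] = √(16) = 4.
  L[1][0] = (8) / L[0][0] = 2.
Step 2: L[1][1] = √(9) = 3.
  L[2][0] = (-4) / L[0][0] = -1.
  L[2][1] = (-6) / L[1][1] = -2.
Step 3: L[2][2] = √(9) = 3.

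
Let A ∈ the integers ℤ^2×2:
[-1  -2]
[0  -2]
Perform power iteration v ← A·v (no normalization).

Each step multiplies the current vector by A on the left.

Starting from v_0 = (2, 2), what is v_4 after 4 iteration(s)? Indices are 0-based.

v_4 = (62, 32)

v_0 = (2, 2).
v_1 = A·v_0 = (-6, -4).
v_2 = A·v_1 = (14, 8).
v_3 = A·v_2 = (-30, -16).
v_4 = A·v_3 = (62, 32).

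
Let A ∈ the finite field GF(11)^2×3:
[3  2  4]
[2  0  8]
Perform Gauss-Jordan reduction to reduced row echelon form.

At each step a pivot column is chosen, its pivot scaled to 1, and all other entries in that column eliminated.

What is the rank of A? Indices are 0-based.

step 1: normalize row 0 (÷3) = (1, 8, 5)
  row 1: subtract 2×row0 = (0, 6, 9)
step 2: normalize row 1 (÷6) = (0, 1, 7)
  row 0: subtract 8×row1 = (1, 0, 4)

rank = 2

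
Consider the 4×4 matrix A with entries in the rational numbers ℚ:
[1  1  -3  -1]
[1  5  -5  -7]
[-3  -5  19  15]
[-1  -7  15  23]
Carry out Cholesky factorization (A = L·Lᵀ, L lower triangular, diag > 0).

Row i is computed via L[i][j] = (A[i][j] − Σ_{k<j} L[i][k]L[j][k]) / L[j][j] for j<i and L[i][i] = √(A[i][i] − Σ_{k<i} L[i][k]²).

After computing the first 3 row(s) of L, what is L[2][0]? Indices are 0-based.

Step 1: L[0][0] = √(1) = 1.
  L[1][0] = (1) / L[0][0] = 1.
Step 2: L[1][1] = √(4) = 2.
  L[2][0] = (-3) / L[0][0] = -3.
  L[2][1] = (-2) / L[1][1] = -1.
Step 3: L[2][2] = √(9) = 3.

L[2][0] = -3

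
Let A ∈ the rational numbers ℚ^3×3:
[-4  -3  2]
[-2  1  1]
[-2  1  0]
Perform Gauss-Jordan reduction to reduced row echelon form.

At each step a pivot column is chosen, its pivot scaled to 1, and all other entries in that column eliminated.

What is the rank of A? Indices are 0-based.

rank = 3

[1] R0 /= -4  ⇒  (1, 3/4, -1/2)
     R1 -= -2·R0  ⇒  (0, 5/2, 0)
     R2 -= -2·R0  ⇒  (0, 5/2, -1)
[2] R1 /= 5/2  ⇒  (0, 1, 0)
     R0 -= 3/4·R1  ⇒  (1, 0, -1/2)
     R2 -= 5/2·R1  ⇒  (0, 0, -1)
[3] R2 /= -1  ⇒  (0, 0, 1)
     R0 -= -1/2·R2  ⇒  (1, 0, 0)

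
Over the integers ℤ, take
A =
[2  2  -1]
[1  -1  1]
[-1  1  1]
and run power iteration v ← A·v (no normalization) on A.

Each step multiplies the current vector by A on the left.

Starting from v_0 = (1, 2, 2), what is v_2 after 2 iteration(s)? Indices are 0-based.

v_0 = (1, 2, 2).
v_1 = A·v_0 = (4, 1, 3).
v_2 = A·v_1 = (7, 6, 0).

v_2 = (7, 6, 0)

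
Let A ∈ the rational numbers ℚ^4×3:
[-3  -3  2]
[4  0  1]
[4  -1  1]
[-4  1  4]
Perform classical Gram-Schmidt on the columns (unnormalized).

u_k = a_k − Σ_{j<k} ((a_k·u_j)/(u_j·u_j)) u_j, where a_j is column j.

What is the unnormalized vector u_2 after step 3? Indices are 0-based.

u_2 = (164/313, 615/313, 1073/626, 2057/626)

Step 1: u_0 = a_0 = (-3, 4, 4, -4).
Step 2: u_1 = a_1 − (1/57)·u_0 = (-56/19, -4/57, -61/57, 61/57).
Step 3: u_2 = a_2 − (-14/57)·u_0 − (-157/626)·u_1 = (164/313, 615/313, 1073/626, 2057/626).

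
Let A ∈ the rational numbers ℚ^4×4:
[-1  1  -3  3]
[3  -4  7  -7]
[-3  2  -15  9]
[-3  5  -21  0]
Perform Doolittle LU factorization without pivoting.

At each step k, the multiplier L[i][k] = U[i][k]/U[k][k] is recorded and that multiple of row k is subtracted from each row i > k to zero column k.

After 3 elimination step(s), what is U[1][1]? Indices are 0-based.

U[1][1] = -1

[col 0] pivot -1
  R1 -= -3*R0 → (0, -1, -2, 2)  (L[1][0] := -3)
  R2 -= 3*R0 → (0, -1, -6, 0)  (L[2][0] := 3)
  R3 -= 3*R0 → (0, 2, -12, -9)  (L[3][0] := 3)
[col 1] pivot -1
  R2 -= 1*R1 → (0, 0, -4, -2)  (L[2][1] := 1)
  R3 -= -2*R1 → (0, 0, -16, -5)  (L[3][1] := -2)
[col 2] pivot -4
  R3 -= 4*R2 → (0, 0, 0, 3)  (L[3][2] := 4)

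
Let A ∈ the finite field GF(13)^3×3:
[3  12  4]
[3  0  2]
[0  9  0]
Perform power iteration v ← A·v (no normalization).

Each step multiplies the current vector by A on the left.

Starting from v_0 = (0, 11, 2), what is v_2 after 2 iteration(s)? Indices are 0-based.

v_2 = (6, 7, 10)

v_0 = (0, 11, 2).
v_1 = A·v_0 = (10, 4, 8).
v_2 = A·v_1 = (6, 7, 10).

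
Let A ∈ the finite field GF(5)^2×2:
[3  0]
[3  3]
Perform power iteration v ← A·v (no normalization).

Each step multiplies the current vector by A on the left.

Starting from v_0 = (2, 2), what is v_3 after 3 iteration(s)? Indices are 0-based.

v_3 = (4, 1)

v_0 = (2, 2).
v_1 = A·v_0 = (1, 2).
v_2 = A·v_1 = (3, 4).
v_3 = A·v_2 = (4, 1).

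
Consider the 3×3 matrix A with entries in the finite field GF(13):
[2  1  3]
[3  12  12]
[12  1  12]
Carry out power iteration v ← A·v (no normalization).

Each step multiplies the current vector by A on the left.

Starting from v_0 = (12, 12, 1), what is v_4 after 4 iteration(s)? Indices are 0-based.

v_0 = (12, 12, 1).
v_1 = A·v_0 = (0, 10, 12).
v_2 = A·v_1 = (7, 4, 11).
v_3 = A·v_2 = (12, 6, 12).
v_4 = A·v_3 = (1, 5, 8).

v_4 = (1, 5, 8)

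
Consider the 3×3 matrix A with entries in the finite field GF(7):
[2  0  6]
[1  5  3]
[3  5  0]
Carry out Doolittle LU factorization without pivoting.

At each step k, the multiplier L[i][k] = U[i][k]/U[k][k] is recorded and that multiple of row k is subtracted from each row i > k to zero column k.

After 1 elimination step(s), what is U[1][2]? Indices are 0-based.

U[1][2] = 0

[col 0] pivot 2
  R1 -= 4*R0 → (0, 5, 0)  (L[1][0] := 4)
  R2 -= 5*R0 → (0, 5, 5)  (L[2][0] := 5)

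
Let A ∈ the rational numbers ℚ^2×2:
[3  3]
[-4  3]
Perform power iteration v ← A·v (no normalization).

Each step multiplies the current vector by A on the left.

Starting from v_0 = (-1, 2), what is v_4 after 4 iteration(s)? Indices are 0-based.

v_0 = (-1, 2).
v_1 = A·v_0 = (3, 10).
v_2 = A·v_1 = (39, 18).
v_3 = A·v_2 = (171, -102).
v_4 = A·v_3 = (207, -990).

v_4 = (207, -990)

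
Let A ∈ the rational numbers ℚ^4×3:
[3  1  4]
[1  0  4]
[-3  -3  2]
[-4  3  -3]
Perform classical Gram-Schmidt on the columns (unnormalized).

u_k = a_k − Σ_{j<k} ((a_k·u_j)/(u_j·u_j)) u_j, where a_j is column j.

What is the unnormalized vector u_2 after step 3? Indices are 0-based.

Step 1: u_0 = a_0 = (3, 1, -3, -4).
Step 2: u_1 = a_1 − (0)·u_0 = (1, 0, -3, 3).
Step 3: u_2 = a_2 − (22/35)·u_0 − (-11/19)·u_1 = (1791/665, 118/35, 1429/665, 832/665).

u_2 = (1791/665, 118/35, 1429/665, 832/665)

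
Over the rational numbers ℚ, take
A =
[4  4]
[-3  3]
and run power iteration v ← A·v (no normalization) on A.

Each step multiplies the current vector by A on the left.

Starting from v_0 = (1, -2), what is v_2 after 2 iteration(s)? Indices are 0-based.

v_0 = (1, -2).
v_1 = A·v_0 = (-4, -9).
v_2 = A·v_1 = (-52, -15).

v_2 = (-52, -15)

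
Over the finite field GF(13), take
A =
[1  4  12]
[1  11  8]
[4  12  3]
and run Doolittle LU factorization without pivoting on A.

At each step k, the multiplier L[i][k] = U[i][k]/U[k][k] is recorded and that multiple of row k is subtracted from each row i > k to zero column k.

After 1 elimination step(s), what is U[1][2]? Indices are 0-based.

Step 1: pivot at (0,0) is 1.
  row1 ← row1 − (1)·row0  ⇒  L[1][0]=1, U row1=(0, 7, 9)
  row2 ← row2 − (4)·row0  ⇒  L[2][0]=4, U row2=(0, 9, 7)

U[1][2] = 9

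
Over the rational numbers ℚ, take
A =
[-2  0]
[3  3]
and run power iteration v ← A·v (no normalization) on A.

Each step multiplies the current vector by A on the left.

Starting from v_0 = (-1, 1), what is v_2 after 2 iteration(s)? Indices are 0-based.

v_0 = (-1, 1).
v_1 = A·v_0 = (2, 0).
v_2 = A·v_1 = (-4, 6).

v_2 = (-4, 6)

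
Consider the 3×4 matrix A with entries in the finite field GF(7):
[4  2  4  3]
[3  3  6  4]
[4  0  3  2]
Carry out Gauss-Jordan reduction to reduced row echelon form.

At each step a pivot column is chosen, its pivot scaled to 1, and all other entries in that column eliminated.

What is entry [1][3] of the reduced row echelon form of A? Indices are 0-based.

step 1: normalize row 0 (÷4) = (1, 4, 1, 6)
  row 1: subtract 3×row0 = (0, 5, 3, 0)
  row 2: subtract 4×row0 = (0, 5, 6, 6)
step 2: normalize row 1 (÷5) = (0, 1, 2, 0)
  row 0: subtract 4×row1 = (1, 0, 0, 6)
  row 2: subtract 5×row1 = (0, 0, 3, 6)
step 3: normalize row 2 (÷3) = (0, 0, 1, 2)
  row 1: subtract 2×row2 = (0, 1, 0, 3)

M[1][3] = 3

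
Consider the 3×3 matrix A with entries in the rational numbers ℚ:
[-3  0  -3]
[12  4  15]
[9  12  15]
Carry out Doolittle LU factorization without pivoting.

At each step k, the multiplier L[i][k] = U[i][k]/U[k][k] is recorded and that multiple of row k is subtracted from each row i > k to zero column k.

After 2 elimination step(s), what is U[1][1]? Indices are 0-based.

[col 0] pivot -3
  R1 -= -4*R0 → (0, 4, 3)  (L[1][0] := -4)
  R2 -= -3*R0 → (0, 12, 6)  (L[2][0] := -3)
[col 1] pivot 4
  R2 -= 3*R1 → (0, 0, -3)  (L[2][1] := 3)

U[1][1] = 4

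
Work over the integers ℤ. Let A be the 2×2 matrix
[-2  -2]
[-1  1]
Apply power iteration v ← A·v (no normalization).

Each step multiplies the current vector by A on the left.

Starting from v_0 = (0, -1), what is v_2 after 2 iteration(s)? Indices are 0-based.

v_2 = (-2, -3)

v_0 = (0, -1).
v_1 = A·v_0 = (2, -1).
v_2 = A·v_1 = (-2, -3).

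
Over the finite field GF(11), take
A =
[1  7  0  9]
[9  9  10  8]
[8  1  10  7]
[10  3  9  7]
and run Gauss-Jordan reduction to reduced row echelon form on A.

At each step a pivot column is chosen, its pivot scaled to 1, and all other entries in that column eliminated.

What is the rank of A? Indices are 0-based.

step 1: normalize row 0 (÷1) = (1, 7, 0, 9)
  row 1: subtract 9×row0 = (0, 1, 10, 4)
  row 2: subtract 8×row0 = (0, 0, 10, 1)
  row 3: subtract 10×row0 = (0, 10, 9, 5)
step 2: normalize row 1 (÷1) = (0, 1, 10, 4)
  row 0: subtract 7×row1 = (1, 0, 7, 3)
  row 3: subtract 10×row1 = (0, 0, 8, 9)
step 3: normalize row 2 (÷10) = (0, 0, 1, 10)
  row 0: subtract 7×row2 = (1, 0, 0, 10)
  row 1: subtract 10×row2 = (0, 1, 0, 3)
  row 3: subtract 8×row2 = (0, 0, 0, 6)
step 4: normalize row 3 (÷6) = (0, 0, 0, 1)
  row 0: subtract 10×row3 = (1, 0, 0, 0)
  row 1: subtract 3×row3 = (0, 1, 0, 0)
  row 2: subtract 10×row3 = (0, 0, 1, 0)

rank = 4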